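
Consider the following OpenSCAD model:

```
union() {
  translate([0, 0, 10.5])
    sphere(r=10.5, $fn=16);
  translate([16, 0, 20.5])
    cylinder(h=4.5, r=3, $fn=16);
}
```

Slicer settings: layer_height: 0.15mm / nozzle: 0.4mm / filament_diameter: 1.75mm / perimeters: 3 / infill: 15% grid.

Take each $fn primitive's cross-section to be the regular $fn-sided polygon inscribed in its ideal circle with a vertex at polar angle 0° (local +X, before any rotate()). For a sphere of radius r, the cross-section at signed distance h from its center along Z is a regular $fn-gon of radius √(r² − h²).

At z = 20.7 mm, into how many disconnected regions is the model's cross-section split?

At z = 20.7 mm: the sphere: section is a regular 16-gon, circumradius = √(r²−h²) = √(10.5²−10.2²) = 2.492; the r=3 cylinder at (16, 0) contributes a regular 16-gon of circumradius 3; Combining (union): the 2 present regions are separate (no shared area or edge), so areas and boundary lengths simply add and each stays a separate island — 2 connected regions. The result has 2 disconnected regions.

2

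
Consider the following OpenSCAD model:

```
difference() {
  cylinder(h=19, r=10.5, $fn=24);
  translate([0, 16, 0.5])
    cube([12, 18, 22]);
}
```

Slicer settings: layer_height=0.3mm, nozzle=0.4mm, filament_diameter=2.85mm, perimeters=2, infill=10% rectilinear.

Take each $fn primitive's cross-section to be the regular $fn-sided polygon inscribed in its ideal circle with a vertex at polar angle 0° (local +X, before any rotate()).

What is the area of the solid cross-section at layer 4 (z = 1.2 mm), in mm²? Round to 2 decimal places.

At z = 1.2 mm: the r=10.5 cylinder contributes a regular 24-gon of circumradius 10.5 (area = (24/2)·10.500²·sin(360°/24) = 342.42 mm²); the cube at (0, 16) is present — its section is the full 12×18 rectangle (area 216.00 mm²); After the difference (first − rest): starting from the r=10.5 cylinder (342.42 mm²), the 12×18 cube at (0, 16) misses the remaining region (no effect) — area = 342.42 mm². Overall, the cross-section is a single solid region. Net area = 342.42 mm².

342.42 mm²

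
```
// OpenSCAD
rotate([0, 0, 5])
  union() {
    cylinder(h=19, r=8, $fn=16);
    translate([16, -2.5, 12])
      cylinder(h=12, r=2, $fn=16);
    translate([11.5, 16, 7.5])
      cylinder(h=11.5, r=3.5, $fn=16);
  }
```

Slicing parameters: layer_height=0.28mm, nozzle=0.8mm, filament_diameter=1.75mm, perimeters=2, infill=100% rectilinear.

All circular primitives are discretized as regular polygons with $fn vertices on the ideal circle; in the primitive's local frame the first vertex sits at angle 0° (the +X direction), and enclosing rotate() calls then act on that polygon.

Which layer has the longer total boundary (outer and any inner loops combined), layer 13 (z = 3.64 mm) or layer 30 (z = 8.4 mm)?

layer 30 (z = 8.4 mm)

Layer 13 (z = 3.64): the cylinder: section is a regular 16-gon, circumradius r=8 (perimeter = 2·16·8.000·sin(180°/16) = 49.94 mm); the cylinder at (16, -2.5) is absent (z outside [12, 24]); the cylinder at (11.5, 16) is absent (z outside [7.5, 19]); Merging all regions: only the r=8 cylinder is present, so the union is just that shape — boundary = 49.94 mm; (rotated 5° about Z; rotation is an isometry so areas/perimeters/island counts are preserved). So its perimeter = 49.94 mm. Layer 30 (z = 8.4): the cylinder: section is a regular 16-gon, circumradius r=8 (perimeter = 2·16·8.000·sin(180°/16) = 49.94 mm); the cylinder at (16, -2.5) is absent (z outside [12, 24]); the r=3.5 cylinder at (11.5, 16) gives a regular 16-gon of circumradius 3.5 (constant along its height) (perimeter = 2·16·3.500·sin(180°/16) = 21.85 mm); Taking the union: the 2 present regions are separate (no shared area or edge), so areas and boundary lengths simply add and each stays a separate island — boundary = 71.79 mm; (rotated 5° about Z; rotation is an isometry so areas/perimeters/island counts are preserved). So its perimeter = 71.79 mm. Layer 30 is larger (71.79 vs 49.94 mm).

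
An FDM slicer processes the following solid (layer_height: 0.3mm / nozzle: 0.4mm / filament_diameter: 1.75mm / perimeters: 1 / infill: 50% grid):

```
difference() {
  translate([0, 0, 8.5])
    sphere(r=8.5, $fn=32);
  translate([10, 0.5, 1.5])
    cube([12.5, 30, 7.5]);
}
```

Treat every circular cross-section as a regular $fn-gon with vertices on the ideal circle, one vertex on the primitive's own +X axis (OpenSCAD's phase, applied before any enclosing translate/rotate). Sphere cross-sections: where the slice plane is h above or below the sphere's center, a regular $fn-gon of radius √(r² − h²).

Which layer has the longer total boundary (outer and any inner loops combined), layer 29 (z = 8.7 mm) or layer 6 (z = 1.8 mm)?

layer 29 (z = 8.7 mm)

Layer 29 (z = 8.7): the sphere: section is a regular 32-gon, circumradius = √(r²−h²) = √(8.5²−0.2²) = 8.498 (perimeter = 2·32·8.498·sin(180°/32) = 53.31 mm); the cube at (10, 0.5) is present — its section is the full 12.5×30 rectangle (perimeter 85.00 mm); Subtracting the remaining from the first: starting from the r=8.5 sphere, the 12.5×30 cube at (10, 0.5) misses the remaining region (no effect) — boundary = 53.31 mm. So its perimeter = 53.31 mm. Layer 6 (z = 1.8): the r=8.5 sphere contributes a regular 32-gon of circumradius √(8.5²−6.7²) = 5.231 (perimeter = 2·32·5.231·sin(180°/32) = 32.81 mm); the cube at (10, 0.5) (footprint 12.5×30) is included at this height (perimeter 85.00 mm); After the difference (first − rest): starting from the r=8.5 sphere, the 12.5×30 cube at (10, 0.5) misses the remaining region (no effect) — boundary = 32.81 mm. So its perimeter = 32.81 mm. Layer 29 is larger (53.31 vs 32.81 mm).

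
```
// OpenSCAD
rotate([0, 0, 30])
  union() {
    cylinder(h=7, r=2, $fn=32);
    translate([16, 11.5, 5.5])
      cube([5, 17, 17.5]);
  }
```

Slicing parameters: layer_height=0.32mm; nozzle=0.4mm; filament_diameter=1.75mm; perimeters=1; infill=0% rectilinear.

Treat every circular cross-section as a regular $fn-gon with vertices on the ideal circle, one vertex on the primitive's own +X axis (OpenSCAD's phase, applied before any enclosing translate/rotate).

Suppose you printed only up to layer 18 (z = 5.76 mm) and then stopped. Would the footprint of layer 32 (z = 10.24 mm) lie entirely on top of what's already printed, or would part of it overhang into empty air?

Compare the two slices. At z = 5.76: the r=2 cylinder contributes a regular 32-gon of circumradius 2 (area = (32/2)·2.000²·sin(360°/32) = 12.49 mm²); the cube at (16, 11.5) is present — its section is the full 5×17 rectangle (area 85.00 mm²); Taking the union: the 2 present regions are separate (no shared area or edge), so areas and boundary lengths simply add and each stays a separate island — area = 97.49 mm²; (whole slice rotated 30° about Z — lengths, areas and connectivity unchanged). At z = 10.24: the cylinder is not intersected at this z (z outside [0, 7]); the 5×17 cube at (16, 11.5) contributes its full rectangle (area 85.00 mm²); Combining (union): only the 5×17 cube at (16, 11.5) is present, so the union is just that shape — area = 85.00 mm²; (rotated 30° about Z; rotation is an isometry so areas/perimeters/island counts are preserved). Checking containment: the cross-section at z = 10.24 is a subset of the cross-section at z = 5.76.

entirely on top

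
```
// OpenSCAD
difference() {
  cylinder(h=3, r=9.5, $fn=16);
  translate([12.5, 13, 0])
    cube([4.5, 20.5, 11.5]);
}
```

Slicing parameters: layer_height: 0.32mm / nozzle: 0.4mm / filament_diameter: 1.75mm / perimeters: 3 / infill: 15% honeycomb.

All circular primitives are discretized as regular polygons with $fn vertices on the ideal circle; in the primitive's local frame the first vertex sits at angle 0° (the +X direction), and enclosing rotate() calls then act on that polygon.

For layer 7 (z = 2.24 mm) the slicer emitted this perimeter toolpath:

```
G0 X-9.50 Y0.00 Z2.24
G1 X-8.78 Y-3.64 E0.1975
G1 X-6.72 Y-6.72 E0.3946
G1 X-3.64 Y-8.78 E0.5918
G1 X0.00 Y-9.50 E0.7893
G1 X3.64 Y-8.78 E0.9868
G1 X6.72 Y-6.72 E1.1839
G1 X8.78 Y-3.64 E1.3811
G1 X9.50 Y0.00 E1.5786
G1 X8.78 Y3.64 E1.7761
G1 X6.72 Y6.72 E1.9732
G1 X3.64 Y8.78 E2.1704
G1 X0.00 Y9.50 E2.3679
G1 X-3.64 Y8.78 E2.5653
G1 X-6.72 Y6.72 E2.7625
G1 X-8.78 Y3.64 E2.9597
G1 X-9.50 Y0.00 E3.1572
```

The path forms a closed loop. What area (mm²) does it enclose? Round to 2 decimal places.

276.48 mm²

Apply the shoelace formula to the sequence of (X, Y) vertices; enclosed area = 276.48 mm².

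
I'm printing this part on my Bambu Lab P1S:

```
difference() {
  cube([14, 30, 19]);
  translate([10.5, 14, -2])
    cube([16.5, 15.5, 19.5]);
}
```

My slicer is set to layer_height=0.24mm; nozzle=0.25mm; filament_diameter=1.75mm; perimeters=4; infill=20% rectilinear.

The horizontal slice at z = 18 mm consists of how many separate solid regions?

1

At z = 18 mm: the cube is present — its section is the full 14×30 rectangle; the cube at (10.5, 14) is not intersected at this z (z outside [-2, 17.5]); Taking the first minus the rest: none of the subtracted shapes is present at this height, so the 14×30 cube is unchanged — 1 connected region. The result has 1 disconnected region.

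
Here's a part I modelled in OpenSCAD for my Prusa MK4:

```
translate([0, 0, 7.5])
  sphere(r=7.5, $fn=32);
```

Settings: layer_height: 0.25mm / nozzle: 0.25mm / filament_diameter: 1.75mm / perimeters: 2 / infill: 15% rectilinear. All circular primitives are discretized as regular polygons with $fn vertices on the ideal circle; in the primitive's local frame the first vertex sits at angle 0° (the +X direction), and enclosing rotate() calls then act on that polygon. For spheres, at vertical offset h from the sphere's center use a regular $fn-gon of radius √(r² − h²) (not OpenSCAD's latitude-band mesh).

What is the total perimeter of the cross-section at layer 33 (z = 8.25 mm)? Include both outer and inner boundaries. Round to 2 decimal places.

At z = 8.25 mm: the sphere: section is a regular 32-gon, circumradius = √(r²−h²) = √(7.5²−0.75²) = 7.462 (perimeter = 2·32·7.462·sin(180°/32) = 46.81 mm). Overall, the cross-section is a single solid region. Total boundary length (outer) = 46.81 mm.

46.81 mm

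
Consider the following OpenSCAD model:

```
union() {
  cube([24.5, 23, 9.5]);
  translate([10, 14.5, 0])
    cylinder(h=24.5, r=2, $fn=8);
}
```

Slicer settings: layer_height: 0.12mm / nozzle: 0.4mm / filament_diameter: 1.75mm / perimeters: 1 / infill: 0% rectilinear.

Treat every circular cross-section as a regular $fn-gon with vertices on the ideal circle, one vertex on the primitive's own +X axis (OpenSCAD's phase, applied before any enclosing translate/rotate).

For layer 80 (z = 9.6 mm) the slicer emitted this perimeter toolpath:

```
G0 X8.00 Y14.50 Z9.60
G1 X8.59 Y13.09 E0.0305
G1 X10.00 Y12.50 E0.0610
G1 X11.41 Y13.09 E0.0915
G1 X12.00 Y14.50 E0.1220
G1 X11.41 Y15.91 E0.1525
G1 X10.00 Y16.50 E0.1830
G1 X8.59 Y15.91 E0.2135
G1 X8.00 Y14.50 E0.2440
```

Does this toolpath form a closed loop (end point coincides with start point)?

Start point (G0): (8.00, 14.50). End point (last G1): the path returns to the start — closed.

yes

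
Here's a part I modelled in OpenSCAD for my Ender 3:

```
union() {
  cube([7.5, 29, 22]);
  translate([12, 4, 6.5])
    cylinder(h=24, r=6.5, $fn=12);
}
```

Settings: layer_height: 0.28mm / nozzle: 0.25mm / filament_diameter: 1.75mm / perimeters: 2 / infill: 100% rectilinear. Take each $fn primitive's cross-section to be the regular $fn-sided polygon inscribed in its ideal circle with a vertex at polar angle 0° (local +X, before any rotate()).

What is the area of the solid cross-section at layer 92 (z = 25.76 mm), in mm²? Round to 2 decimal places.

At z = 25.76 mm: the cube does not reach this height (z outside [0, 22]); the r=6.5 cylinder at (12, 4) gives a regular 12-gon of circumradius 6.5 (constant along its height) (area = (12/2)·6.500²·sin(360°/12) = 126.75 mm²); Taking the union: only the r=6.5 cylinder at (12, 4) is present, so the union is just that shape — area = 126.75 mm². Overall, the cross-section is a single solid region. Net area = 126.75 mm².

126.75 mm²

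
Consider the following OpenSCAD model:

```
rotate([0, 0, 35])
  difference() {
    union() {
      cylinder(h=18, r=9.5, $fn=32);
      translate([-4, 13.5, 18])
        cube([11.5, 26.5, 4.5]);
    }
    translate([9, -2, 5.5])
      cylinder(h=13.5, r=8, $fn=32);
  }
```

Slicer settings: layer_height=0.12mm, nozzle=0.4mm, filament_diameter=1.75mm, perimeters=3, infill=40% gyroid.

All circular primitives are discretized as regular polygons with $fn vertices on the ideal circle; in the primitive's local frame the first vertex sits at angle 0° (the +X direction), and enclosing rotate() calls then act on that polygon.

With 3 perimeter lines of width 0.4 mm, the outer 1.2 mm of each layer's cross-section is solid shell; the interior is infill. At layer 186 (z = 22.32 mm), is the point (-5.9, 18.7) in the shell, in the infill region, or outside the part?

At z = 22.32 mm: the cylinder is not intersected at this z (z outside [0, 18]); the cube at (-4, 13.5) (footprint 11.5×26.5) is included at this height; Taking the union: only the 11.5×26.5 cube at (-4, 13.5) is present, so the union is just that shape — 1 connected region; the cylinder at (9, -2) is absent (z outside [5.5, 19]); After the difference (first − rest): none of the subtracted shapes is present at this height, so that combined region is unchanged — 1 connected region; (rotated 35° about Z; rotation is an isometry so areas/perimeters/island counts are preserved). Overall, the cross-section is a single solid region. Undo the 35° rotation: the query point maps to (5.893, 18.702) in the un-rotated model frame. The nearest boundary edge runs (7.50, 13.50)→(7.50, 40.00); distance from the point to it = 1.61 mm. The point is inside the cross-section and 1.61 mm from the nearest boundary — more than the 1.2 mm shell width (3 × 0.4), so it's in the infill interior.

infill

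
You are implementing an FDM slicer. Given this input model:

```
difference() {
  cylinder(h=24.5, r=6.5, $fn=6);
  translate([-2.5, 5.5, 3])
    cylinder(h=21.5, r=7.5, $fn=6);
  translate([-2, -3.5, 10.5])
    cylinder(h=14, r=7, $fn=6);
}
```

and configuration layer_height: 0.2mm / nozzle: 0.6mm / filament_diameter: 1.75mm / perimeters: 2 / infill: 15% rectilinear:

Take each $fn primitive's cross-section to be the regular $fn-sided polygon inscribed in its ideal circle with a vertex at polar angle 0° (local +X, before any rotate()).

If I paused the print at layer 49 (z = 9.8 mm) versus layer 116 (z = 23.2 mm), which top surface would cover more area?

layer 49 (z = 9.8 mm)

Layer 49 (z = 9.8): the r=6.5 cylinder gives a regular 6-gon of circumradius 6.5 (constant along its height) (area = (6/2)·6.500²·sin(360°/6) = 109.77 mm²); the r=7.5 cylinder at (-2.5, 5.5) gives a regular 6-gon of circumradius 7.5 (constant along its height) (area = (6/2)·7.500²·sin(360°/6) = 146.14 mm²); the cylinder at (-2, -3.5) does not reach this height (z outside [10.5, 24.5]); Taking the first minus the rest: starting from the r=6.5 cylinder (109.77 mm²), the r=7.5 cylinder at (-2.5, 5.5) partially overlaps it — only the 53.13 mm² overlap (of its 146.14 mm²) is removed, clipping the outline — area = 56.64 mm². So its area = 56.64 mm². Layer 116 (z = 23.2): the r=6.5 cylinder gives a regular 6-gon of circumradius 6.5 (constant along its height) (area = (6/2)·6.500²·sin(360°/6) = 109.77 mm²); the cylinder at (-2.5, 5.5): section is a regular 6-gon, circumradius r=7.5 (area = (6/2)·7.500²·sin(360°/6) = 146.14 mm²); the cylinder at (-2, -3.5): section is a regular 6-gon, circumradius r=7 (area = (6/2)·7.000²·sin(360°/6) = 127.31 mm²); Taking the first minus the rest: starting from the r=6.5 cylinder (109.77 mm²), the r=7.5 cylinder at (-2.5, 5.5) partially overlaps it — only the 53.13 mm² overlap (of its 146.14 mm²) is removed, clipping the outline; the r=7 cylinder at (-2, -3.5) partially overlaps it — only the 42.38 mm² overlap (of its 127.31 mm²) is removed, clipping the outline — area = 14.26 mm². So its area = 14.26 mm². Layer 49 is larger (56.64 vs 14.26 mm²).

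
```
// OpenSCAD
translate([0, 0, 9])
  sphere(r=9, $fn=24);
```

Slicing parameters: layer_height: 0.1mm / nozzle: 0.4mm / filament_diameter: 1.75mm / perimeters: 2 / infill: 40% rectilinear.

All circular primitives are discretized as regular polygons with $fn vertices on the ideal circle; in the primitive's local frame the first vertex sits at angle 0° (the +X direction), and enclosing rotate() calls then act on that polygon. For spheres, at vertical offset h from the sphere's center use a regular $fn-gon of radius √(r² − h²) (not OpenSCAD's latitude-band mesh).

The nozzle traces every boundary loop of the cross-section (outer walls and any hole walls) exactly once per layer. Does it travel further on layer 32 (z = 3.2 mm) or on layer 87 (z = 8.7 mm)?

Layer 32 (z = 3.2): the r=9 sphere contributes a regular 24-gon of circumradius √(9²−5.8²) = 6.882 (perimeter = 2·24·6.882·sin(180°/24) = 43.12 mm). So its perimeter = 43.12 mm. Layer 87 (z = 8.7): the r=9 sphere slices to a regular 24-gon of circumradius 8.995 (√(r²−h²) with h=0.3 from center) (perimeter = 2·24·8.995·sin(180°/24) = 56.36 mm). So its perimeter = 56.36 mm. Layer 87 is larger (56.36 vs 43.12 mm).

layer 87 (z = 8.7 mm)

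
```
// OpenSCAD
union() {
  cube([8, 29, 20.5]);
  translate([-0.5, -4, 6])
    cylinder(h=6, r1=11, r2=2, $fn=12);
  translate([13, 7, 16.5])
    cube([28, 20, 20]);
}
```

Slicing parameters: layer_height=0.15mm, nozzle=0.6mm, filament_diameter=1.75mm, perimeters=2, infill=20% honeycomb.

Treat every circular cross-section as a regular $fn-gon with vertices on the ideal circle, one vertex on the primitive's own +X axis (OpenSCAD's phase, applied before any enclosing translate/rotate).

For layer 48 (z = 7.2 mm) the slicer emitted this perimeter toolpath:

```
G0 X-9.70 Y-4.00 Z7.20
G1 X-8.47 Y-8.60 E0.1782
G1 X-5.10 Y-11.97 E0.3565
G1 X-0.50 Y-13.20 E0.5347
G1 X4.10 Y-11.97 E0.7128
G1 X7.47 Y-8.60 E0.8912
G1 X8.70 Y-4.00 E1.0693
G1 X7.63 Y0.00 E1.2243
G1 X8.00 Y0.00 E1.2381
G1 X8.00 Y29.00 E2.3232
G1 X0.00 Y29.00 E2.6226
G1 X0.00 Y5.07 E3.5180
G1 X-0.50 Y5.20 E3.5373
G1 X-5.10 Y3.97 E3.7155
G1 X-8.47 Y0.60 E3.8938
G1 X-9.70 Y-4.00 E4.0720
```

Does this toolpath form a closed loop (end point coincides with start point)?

Start point (G0): (-9.70, -4.00). End point (last G1): the path returns to the start — closed.

yes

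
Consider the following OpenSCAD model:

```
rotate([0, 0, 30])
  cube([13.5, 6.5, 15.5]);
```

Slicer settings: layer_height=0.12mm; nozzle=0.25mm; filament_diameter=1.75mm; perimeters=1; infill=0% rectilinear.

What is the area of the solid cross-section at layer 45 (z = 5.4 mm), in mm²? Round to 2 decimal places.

At z = 5.4 mm: the 13.5×6.5 cube contributes its full rectangle (area 87.75 mm²); (rotated 30° about Z; rotation is an isometry so areas/perimeters/island counts are preserved). Overall, the cross-section is a single solid region. Net area = 87.75 mm².

87.75 mm²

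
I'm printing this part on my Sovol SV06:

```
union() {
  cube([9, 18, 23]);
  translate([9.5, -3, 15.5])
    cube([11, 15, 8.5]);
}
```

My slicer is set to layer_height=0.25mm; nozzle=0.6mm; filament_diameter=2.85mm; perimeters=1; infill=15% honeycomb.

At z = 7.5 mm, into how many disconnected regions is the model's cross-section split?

1

At z = 7.5 mm: the cube (footprint 9×18) is included at this height; the cube at (9.5, -3) does not reach this height (z outside [15.5, 24]); Combining (union): only the 9×18 cube is present, so the union is just that shape — 1 connected region. The result has 1 disconnected region.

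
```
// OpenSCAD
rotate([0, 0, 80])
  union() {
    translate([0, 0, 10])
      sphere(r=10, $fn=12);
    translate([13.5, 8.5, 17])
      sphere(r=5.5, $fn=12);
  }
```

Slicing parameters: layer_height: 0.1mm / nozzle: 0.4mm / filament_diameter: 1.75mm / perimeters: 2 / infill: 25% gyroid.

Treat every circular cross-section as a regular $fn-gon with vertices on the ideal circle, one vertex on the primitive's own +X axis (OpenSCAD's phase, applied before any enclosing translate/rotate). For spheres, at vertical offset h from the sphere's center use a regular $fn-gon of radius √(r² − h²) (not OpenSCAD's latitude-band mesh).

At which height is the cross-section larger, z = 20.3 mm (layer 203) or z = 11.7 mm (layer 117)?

Layer 203 (z = 20.3): the sphere is not intersected at this z (|z−center|=10.300 > r=10); the r=5.5 sphere at (13.5, 8.5) contributes a regular 12-gon of circumradius √(5.5²−3.3²) = 4.400 (area = (12/2)·4.400²·sin(360°/12) = 58.08 mm²); Merging all regions: only the r=5.5 sphere at (13.5, 8.5) is present, so the union is just that shape — area = 58.08 mm²; (rotated 80° about Z; rotation is an isometry so areas/perimeters/island counts are preserved). So its area = 58.08 mm². Layer 117 (z = 11.7): the r=10 sphere contributes a regular 12-gon of circumradius √(10²−1.7²) = 9.854 (area = (12/2)·9.854²·sin(360°/12) = 291.33 mm²); the r=5.5 sphere at (13.5, 8.5) slices to a regular 12-gon of circumradius 1.470 (√(r²−h²) with h=5.3 from center) (area = (12/2)·1.470²·sin(360°/12) = 6.48 mm²); Combining (union): the 2 present regions are separate (no shared area or edge), so areas and boundary lengths simply add and each stays a separate island — area = 297.81 mm²; (rotated 80° about Z; rotation is an isometry so areas/perimeters/island counts are preserved). So its area = 297.81 mm². Layer 117 is larger (297.81 vs 58.08 mm²).

layer 117 (z = 11.7 mm)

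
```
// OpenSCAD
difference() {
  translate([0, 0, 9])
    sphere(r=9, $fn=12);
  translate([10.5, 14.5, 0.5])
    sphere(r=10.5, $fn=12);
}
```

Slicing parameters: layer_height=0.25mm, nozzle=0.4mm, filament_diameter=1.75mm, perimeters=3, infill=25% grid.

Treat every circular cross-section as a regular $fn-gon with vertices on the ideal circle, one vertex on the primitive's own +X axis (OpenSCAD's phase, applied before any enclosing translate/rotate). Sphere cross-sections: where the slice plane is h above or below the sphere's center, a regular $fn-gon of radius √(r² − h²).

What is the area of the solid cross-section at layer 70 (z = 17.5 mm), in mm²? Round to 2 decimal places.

26.25 mm²

At z = 17.5 mm: the r=9 sphere slices to a regular 12-gon of circumradius 2.958 (√(r²−h²) with h=8.5 from center) (area = (12/2)·2.958²·sin(360°/12) = 26.25 mm²); the sphere at (10.5, 14.5) is absent (|z−center|=17.000 > r=10.5); Subtracting the remaining from the first: none of the subtracted shapes is present at this height, so the r=9 sphere is unchanged — area = 26.25 mm². Overall, the cross-section is a single solid region. Net area = 26.25 mm².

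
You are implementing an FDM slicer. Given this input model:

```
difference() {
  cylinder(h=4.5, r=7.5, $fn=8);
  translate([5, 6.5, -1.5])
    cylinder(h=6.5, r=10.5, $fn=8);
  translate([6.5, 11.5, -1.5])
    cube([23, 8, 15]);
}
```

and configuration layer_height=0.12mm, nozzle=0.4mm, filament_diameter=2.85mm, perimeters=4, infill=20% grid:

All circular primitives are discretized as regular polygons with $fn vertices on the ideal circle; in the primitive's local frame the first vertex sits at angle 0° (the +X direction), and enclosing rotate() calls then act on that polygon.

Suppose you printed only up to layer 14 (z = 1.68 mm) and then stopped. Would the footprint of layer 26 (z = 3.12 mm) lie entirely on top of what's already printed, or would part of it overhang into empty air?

Compare the two slices. At z = 1.68: the r=7.5 cylinder gives a regular 8-gon of circumradius 7.5 (constant along its height) (area = (8/2)·7.500²·sin(360°/8) = 159.10 mm²); the r=10.5 cylinder at (5, 6.5) contributes a regular 8-gon of circumradius 10.5 (area = (8/2)·10.500²·sin(360°/8) = 311.83 mm²); the 23×8 cube at (6.5, 11.5) contributes its full rectangle (area 184.00 mm²); After the difference (first − rest): starting from the r=7.5 cylinder (159.10 mm²), the r=10.5 cylinder at (5, 6.5) partially overlaps it — only the 91.27 mm² overlap (of its 311.83 mm²) is removed, clipping the outline; the 23×8 cube at (6.5, 11.5) misses the remaining region (no effect) — area = 67.83 mm². At z = 3.12: the r=7.5 cylinder contributes a regular 8-gon of circumradius 7.5 (area = (8/2)·7.500²·sin(360°/8) = 159.10 mm²); the r=10.5 cylinder at (5, 6.5) contributes a regular 8-gon of circumradius 10.5 (area = (8/2)·10.500²·sin(360°/8) = 311.83 mm²); the cube at (6.5, 11.5) is present — its section is the full 23×8 rectangle (area 184.00 mm²); After the difference (first − rest): starting from the r=7.5 cylinder (159.10 mm²), the r=10.5 cylinder at (5, 6.5) partially overlaps it — only the 91.27 mm² overlap (of its 311.83 mm²) is removed, clipping the outline; the 23×8 cube at (6.5, 11.5) misses the remaining region (no effect) — area = 67.83 mm². Checking containment: the cross-section at z = 3.12 is a subset of the cross-section at z = 1.68.

entirely on top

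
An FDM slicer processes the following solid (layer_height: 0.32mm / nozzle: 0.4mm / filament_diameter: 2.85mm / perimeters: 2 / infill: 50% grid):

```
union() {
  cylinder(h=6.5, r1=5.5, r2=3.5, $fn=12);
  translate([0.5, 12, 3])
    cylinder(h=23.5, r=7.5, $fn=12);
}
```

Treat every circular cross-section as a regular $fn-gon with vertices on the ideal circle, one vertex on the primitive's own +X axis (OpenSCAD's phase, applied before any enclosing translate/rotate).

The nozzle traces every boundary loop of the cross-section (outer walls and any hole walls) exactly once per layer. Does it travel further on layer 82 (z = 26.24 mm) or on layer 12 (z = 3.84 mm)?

Layer 82 (z = 26.24): the cone is not intersected at this z (z outside [0, 6.5]); the r=7.5 cylinder at (0.5, 12) gives a regular 12-gon of circumradius 7.5 (constant along its height) (perimeter = 2·12·7.500·sin(180°/12) = 46.59 mm); Combining (union): only the r=7.5 cylinder at (0.5, 12) is present, so the union is just that shape — boundary = 46.59 mm. So its perimeter = 46.59 mm. Layer 12 (z = 3.84): the cone: at t=0.591 of its height the radius interpolates to r₁+(r₂−r₁)t = 4.318, giving a regular 12-gon of that circumradius (perimeter = 2·12·4.318·sin(180°/12) = 26.82 mm); the r=7.5 cylinder at (0.5, 12) gives a regular 12-gon of circumradius 7.5 (constant along its height) (perimeter = 2·12·7.500·sin(180°/12) = 46.59 mm); Combining (union): the 2 present regions are separate (no shared area or edge), so areas and boundary lengths simply add and each stays a separate island — boundary = 73.41 mm. So its perimeter = 73.41 mm. Layer 12 is larger (73.41 vs 46.59 mm).

layer 12 (z = 3.84 mm)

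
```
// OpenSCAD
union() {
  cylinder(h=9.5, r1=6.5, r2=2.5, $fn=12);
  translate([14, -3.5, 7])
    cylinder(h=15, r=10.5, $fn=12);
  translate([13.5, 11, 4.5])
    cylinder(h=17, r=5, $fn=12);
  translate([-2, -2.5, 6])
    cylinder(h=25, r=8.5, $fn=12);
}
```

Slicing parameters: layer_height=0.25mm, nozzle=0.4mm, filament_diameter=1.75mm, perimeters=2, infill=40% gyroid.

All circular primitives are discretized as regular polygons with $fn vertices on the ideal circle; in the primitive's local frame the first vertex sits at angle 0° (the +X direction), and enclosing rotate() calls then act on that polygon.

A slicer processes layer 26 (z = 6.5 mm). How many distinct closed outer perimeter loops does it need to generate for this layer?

2

At z = 6.5 mm: the cone (r1=6.5→r2=2.5) has section circumradius 3.763 here — a regular 12-gon; the cylinder at (14, -3.5) is absent (z outside [7, 22]); the r=5 cylinder at (13.5, 11) gives a regular 12-gon of circumradius 5 (constant along its height); the r=8.5 cylinder at (-2, -2.5) gives a regular 12-gon of circumradius 8.5 (constant along its height); Combining (union): the regions partially overlap (shared area 42.48 mm²), so overlapping operands fuse into one piece — 2 connected regions. The result has 2 disconnected regions.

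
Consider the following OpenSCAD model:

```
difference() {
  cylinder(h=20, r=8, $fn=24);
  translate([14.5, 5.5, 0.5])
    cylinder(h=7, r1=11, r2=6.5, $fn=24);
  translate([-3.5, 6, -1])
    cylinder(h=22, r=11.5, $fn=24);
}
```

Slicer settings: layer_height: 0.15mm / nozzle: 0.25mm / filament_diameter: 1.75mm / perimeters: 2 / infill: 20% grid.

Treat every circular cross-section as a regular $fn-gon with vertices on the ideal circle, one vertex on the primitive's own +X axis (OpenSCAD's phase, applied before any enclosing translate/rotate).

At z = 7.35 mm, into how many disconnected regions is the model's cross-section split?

At z = 7.35 mm: the cylinder: section is a regular 24-gon, circumradius r=8; the cone at (14.5, 5.5) contributes a regular 24-gon of circumradius 6.596 (interpolated between r1=11 and r2=6.5 at t=0.979); the cylinder at (-3.5, 6): section is a regular 24-gon, circumradius r=11.5; Subtracting the remaining from the first: starting from the r=8 cylinder, the cone at (14.5, 5.5) misses the remaining region (no effect); the r=11.5 cylinder at (-3.5, 6) partially overlaps it — only the 154.66 mm² overlap (of its 410.75 mm²) is removed, clipping the outline — 1 connected region. The result has 1 disconnected region.

1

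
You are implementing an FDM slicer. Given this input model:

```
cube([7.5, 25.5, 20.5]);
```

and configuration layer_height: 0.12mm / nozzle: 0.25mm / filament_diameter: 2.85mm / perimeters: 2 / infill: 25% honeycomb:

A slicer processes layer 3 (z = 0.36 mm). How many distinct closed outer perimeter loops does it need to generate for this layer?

At z = 0.36 mm: the 7.5×25.5 cube contributes its full rectangle. The result has 1 disconnected region.

1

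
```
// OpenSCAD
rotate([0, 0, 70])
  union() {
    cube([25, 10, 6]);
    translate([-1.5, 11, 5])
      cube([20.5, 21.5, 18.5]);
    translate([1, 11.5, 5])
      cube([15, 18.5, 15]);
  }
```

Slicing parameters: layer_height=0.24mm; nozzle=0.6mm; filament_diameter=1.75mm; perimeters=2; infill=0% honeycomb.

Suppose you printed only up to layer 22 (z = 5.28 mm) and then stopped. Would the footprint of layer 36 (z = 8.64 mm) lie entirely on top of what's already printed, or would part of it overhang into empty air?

Compare the two slices. At z = 5.28: the cube is present — its section is the full 25×10 rectangle (area 250.00 mm²); the cube at (-1.5, 11) (footprint 20.5×21.5) is included at this height (area 440.75 mm²); the cube at (1, 11.5) (footprint 15×18.5) is included at this height (area 277.50 mm²); Taking the union: the regions partially overlap — summed areas 968.25 mm² minus the doubly-counted overlap 277.50 mm² gives 690.75 mm² — area = 690.75 mm²; (whole slice rotated 70° about Z — lengths, areas and connectivity unchanged). At z = 8.64: the cube is absent (z outside [0, 6]); the cube at (-1.5, 11) (footprint 20.5×21.5) is included at this height (area 440.75 mm²); the cube at (1, 11.5) (footprint 15×18.5) is included at this height (area 277.50 mm²); Taking the union: the 15×18.5 cube at (1, 11.5) lies entirely inside the 20.5×21.5 cube at (-1.5, 11), so the union is just the 20.5×21.5 cube at (-1.5, 11) — area = 440.75 mm²; (rotated 70° about Z; rotation is an isometry so areas/perimeters/island counts are preserved). Checking containment: the cross-section at z = 8.64 is a subset of the cross-section at z = 5.28.

entirely on top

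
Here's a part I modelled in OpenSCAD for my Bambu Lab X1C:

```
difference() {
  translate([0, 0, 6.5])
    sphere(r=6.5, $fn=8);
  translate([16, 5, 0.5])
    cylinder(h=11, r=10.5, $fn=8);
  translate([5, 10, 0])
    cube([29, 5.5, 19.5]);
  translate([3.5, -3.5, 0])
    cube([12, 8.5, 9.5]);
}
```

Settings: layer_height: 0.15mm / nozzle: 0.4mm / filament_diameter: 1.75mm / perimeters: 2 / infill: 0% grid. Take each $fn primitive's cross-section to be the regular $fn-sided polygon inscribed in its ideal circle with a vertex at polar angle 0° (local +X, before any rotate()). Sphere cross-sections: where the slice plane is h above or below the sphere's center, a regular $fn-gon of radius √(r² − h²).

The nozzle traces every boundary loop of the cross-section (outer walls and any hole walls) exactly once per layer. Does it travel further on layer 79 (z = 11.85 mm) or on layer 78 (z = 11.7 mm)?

layer 78 (z = 11.7 mm)

Layer 79 (z = 11.85): the sphere: section is a regular 8-gon, circumradius = √(r²−h²) = √(6.5²−5.35²) = 3.692 (perimeter = 2·8·3.692·sin(180°/8) = 22.60 mm); the cylinder at (16, 5) does not reach this height (z outside [0.5, 11.5]); the cube at (5, 10) (footprint 29×5.5) is included at this height (perimeter 69.00 mm); the cube at (3.5, -3.5) does not reach this height (z outside [0, 9.5]); Subtracting the remaining from the first: starting from the r=6.5 sphere, the 29×5.5 cube at (5, 10) misses the remaining region (no effect) — boundary = 22.60 mm. So its perimeter = 22.60 mm. Layer 78 (z = 11.7): the r=6.5 sphere contributes a regular 8-gon of circumradius √(6.5²−5.2²) = 3.900 (perimeter = 2·8·3.900·sin(180°/8) = 23.88 mm); the cylinder at (16, 5) is not intersected at this z (z outside [0.5, 11.5]); the cube at (5, 10) (footprint 29×5.5) is included at this height (perimeter 69.00 mm); the cube at (3.5, -3.5) does not reach this height (z outside [0, 9.5]); Taking the first minus the rest: starting from the r=6.5 sphere, the 29×5.5 cube at (5, 10) misses the remaining region (no effect) — boundary = 23.88 mm. So its perimeter = 23.88 mm. Layer 78 is larger (23.88 vs 22.60 mm).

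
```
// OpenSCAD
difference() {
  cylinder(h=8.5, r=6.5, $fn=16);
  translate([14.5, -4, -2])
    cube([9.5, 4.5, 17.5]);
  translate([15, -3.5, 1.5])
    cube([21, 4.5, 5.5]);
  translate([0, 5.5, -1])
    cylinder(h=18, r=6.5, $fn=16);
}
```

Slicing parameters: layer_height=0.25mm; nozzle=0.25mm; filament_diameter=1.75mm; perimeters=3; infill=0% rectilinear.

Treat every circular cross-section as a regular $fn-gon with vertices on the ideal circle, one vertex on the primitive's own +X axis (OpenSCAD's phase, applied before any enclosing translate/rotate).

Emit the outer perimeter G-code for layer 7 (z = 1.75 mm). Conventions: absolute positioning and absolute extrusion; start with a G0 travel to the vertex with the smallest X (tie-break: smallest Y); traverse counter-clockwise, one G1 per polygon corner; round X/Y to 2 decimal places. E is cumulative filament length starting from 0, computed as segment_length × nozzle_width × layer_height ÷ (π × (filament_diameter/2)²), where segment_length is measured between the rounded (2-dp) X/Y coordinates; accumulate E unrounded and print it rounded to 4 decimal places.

At z = 1.75 mm: the r=6.5 cylinder contributes a regular 16-gon of circumradius 6.5; the cube at (14.5, -4) is present — its section is the full 9.5×4.5 rectangle; the 21×4.5 cube at (15, -3.5) contributes its full rectangle; the cylinder at (0, 5.5): section is a regular 16-gon, circumradius r=6.5; After the difference (first − rest): starting from the r=6.5 cylinder, the 9.5×4.5 cube at (14.5, -4) misses the remaining region (no effect); the 21×4.5 cube at (15, -3.5) misses the remaining region (no effect); the r=6.5 cylinder at (0, 5.5) partially overlaps it — only the 60.92 mm² overlap (of its 129.35 mm²) is removed, clipping the outline — 1 connected region. The outline is a single polygon with 18 vertices. Extrusion per mm of travel: 0.25 × 0.25 / (π × 0.875²) = 0.025984. Accumulating E over each segment gives final E = 1.0551.

G0 X-6.50 Y0.00 Z1.75
G1 X-6.01 Y-2.49 E0.0659
G1 X-4.60 Y-4.60 E0.1319
G1 X-2.49 Y-6.01 E0.1978
G1 X0.00 Y-6.50 E0.2638
G1 X2.49 Y-6.01 E0.3297
G1 X4.60 Y-4.60 E0.3957
G1 X6.01 Y-2.49 E0.4616
G1 X6.50 Y0.00 E0.5275
G1 X6.01 Y2.49 E0.5935
G1 X5.83 Y2.75 E0.6017
G1 X4.60 Y0.90 E0.6594
G1 X2.49 Y-0.51 E0.7254
G1 X0.00 Y-1.00 E0.7913
G1 X-2.49 Y-0.51 E0.8573
G1 X-4.60 Y0.90 E0.9232
G1 X-5.83 Y2.75 E0.9809
G1 X-6.01 Y2.49 E0.9891
G1 X-6.50 Y0.00 E1.0551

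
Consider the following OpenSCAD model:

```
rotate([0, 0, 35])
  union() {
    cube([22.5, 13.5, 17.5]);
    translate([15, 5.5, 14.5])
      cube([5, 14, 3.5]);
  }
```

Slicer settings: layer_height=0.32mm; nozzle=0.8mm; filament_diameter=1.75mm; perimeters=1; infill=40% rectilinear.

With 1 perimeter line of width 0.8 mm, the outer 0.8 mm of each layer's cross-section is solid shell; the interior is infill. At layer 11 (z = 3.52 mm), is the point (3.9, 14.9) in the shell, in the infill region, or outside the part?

At z = 3.52 mm: the 22.5×13.5 cube contributes its full rectangle; the cube at (15, 5.5) does not reach this height (z outside [14.5, 18]); Taking the union: only the 22.5×13.5 cube is present, so the union is just that shape — 1 connected region; (whole slice rotated 35° about Z — lengths, areas and connectivity unchanged). Overall, the cross-section is a single solid region. Undo the 35° rotation: the query point maps to (11.741, 9.968) in the un-rotated model frame. The nearest boundary edge runs (22.50, 13.50)→(0.00, 13.50); distance from the point to it = 3.53 mm. The point is inside the cross-section and 3.53 mm from the nearest boundary — more than the 0.8 mm shell width (1 × 0.8), so it's in the infill interior.

infill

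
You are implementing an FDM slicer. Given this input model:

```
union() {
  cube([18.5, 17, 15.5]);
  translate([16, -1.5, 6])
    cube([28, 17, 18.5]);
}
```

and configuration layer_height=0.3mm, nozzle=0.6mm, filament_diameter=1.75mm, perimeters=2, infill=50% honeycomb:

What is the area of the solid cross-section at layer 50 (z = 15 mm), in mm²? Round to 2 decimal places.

751.75 mm²

At z = 15 mm: the cube is present — its section is the full 18.5×17 rectangle (area 314.50 mm²); the cube at (16, -1.5) (footprint 28×17) is included at this height (area 476.00 mm²); Taking the union: the regions partially overlap — summed areas 790.50 mm² minus the doubly-counted overlap 38.75 mm² gives 751.75 mm² — area = 751.75 mm². Overall, the cross-section is a single solid region. Net area = 751.75 mm².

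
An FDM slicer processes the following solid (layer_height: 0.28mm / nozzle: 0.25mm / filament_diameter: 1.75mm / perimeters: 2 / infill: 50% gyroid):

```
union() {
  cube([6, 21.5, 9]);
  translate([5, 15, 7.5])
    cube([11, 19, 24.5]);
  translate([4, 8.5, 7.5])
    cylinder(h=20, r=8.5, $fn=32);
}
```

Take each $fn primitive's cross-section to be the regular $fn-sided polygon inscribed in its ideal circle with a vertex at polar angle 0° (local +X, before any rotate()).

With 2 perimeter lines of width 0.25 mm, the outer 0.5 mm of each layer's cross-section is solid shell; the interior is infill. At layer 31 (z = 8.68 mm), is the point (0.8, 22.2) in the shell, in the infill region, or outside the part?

At z = 8.68 mm: the cube is present — its section is the full 6×21.5 rectangle; the 11×19 cube at (5, 15) contributes its full rectangle; the r=8.5 cylinder at (4, 8.5) gives a regular 32-gon of circumradius 8.5 (constant along its height); Taking the union: the regions partially overlap (shared area 108.79 mm²), so overlapping operands fuse into one piece — 1 connected region. Overall, the cross-section is a single solid region. The nearest boundary edge runs (0.00, 21.50)→(5.00, 21.50); distance from the point to it = 0.70 mm. The point is not inside any of the regions above, so it lies outside the cross-section (0.70 mm from the nearest boundary).

outside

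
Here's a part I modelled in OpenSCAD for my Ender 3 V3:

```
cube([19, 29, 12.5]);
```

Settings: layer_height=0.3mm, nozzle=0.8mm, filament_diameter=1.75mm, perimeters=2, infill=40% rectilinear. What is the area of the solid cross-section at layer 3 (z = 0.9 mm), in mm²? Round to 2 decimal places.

551.00 mm²

At z = 0.9 mm: the cube is present — its section is the full 19×29 rectangle (area 551.00 mm²). Overall, the cross-section is a single solid region. Net area = 551.00 mm².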